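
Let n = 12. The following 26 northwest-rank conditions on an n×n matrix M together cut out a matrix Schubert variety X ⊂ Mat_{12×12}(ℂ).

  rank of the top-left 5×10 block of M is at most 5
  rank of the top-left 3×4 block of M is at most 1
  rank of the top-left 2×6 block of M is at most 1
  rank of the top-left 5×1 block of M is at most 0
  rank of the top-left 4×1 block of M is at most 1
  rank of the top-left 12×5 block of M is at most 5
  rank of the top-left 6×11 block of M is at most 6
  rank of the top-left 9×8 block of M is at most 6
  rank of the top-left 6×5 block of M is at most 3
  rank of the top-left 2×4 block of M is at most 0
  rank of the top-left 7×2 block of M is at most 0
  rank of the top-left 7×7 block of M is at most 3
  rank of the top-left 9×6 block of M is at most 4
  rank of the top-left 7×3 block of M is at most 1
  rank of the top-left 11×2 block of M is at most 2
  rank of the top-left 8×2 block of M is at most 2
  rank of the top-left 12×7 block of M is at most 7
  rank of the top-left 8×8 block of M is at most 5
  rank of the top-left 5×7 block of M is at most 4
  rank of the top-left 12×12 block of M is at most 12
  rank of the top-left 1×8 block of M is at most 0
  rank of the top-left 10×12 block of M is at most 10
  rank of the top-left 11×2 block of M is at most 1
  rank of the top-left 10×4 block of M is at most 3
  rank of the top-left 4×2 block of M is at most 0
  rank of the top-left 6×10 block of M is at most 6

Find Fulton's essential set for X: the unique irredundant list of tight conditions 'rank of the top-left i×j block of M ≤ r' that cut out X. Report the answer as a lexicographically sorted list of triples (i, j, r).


Rank table r_w(12×12) implied by the 26 constraints:

  row 1: 0 | 0 | 0 | 0 | 0 | 0 | 0 | 0 | 1 | 1 | 1 | 1
  row 2: 0 | 0 | 0 | 0 | 1 | 1 | 1 | 1 | 2 | 2 | 2 | 2
  row 3: 0 | 0 | 1 | 1 | 2 | 2 | 2 | 2 | 3 | 3 | 3 | 3
  row 4: 0 | 0 | 1 | 2 | 3 | 3 | 3 | 3 | 4 | 4 | 4 | 4
  row 5: 0 | 0 | 1 | 2 | 3 | 3 | 3 | 4 | 5 | 5 | 5 | 5
  row 6: 0 | 0 | 1 | 2 | 3 | 3 | 3 | 4 | 5 | 6 | 6 | 6
  row 7: 0 | 0 | 1 | 2 | 3 | 3 | 3 | 4 | 5 | 6 | 7 | 7
  row 8: 1 | 1 | 2 | 3 | 4 | 4 | 4 | 5 | 6 | 7 | 8 | 8
  row 9: 1 | 1 | 2 | 3 | 4 | 4 | 5 | 6 | 7 | 8 | 9 | 9
  row 10: 1 | 1 | 2 | 3 | 4 | 5 | 6 | 7 | 8 | 9 | 10 | 10
  row 11: 1 | 1 | 2 | 3 | 4 | 5 | 6 | 7 | 8 | 9 | 10 | 11
  row 12: 1 | 2 | 3 | 4 | 5 | 6 | 7 | 8 | 9 | 10 | 11 | 12

the unique w with this rank table is (9, 5, 3, 4, 8, 10, 11, 1, 7, 6, 12, 2).

|D(w)|=32, |Ess(w)|=6:

[(1, 8, 0), (2, 4, 0), (7, 2, 0), (7, 7, 3), (9, 6, 4), (11, 2, 1)]


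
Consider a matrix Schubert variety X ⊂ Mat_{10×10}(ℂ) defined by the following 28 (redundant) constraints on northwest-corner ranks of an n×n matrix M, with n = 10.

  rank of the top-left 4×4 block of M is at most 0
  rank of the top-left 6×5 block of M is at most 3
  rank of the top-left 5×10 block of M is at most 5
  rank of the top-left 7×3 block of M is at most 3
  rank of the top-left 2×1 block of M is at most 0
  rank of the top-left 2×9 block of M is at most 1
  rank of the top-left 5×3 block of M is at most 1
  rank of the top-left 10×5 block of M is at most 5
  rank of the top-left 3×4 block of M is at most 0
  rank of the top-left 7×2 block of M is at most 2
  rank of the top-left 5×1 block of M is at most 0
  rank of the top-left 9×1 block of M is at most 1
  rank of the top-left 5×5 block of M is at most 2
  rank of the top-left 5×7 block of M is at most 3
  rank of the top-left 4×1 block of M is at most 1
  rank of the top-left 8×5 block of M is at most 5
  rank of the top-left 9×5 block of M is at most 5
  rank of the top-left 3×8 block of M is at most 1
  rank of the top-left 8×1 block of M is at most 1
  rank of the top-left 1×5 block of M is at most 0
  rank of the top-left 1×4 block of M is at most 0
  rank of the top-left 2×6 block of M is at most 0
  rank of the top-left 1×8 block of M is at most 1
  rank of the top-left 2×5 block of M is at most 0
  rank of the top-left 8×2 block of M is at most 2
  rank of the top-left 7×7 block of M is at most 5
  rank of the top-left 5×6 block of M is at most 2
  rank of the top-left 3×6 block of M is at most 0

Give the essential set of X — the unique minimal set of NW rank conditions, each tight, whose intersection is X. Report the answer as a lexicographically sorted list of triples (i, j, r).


Propagating the 28 rank bounds to every northwest block:

  row 1: 0 0 0 0 0 0 1 1 1 1
  row 2: 0 0 0 0 0 0 1 1 1 2
  row 3: 0 0 0 0 0 0 1 1 2 3
  row 4: 0 0 0 0 1 1 2 2 3 4
  row 5: 0 1 1 1 2 2 3 3 4 5
  row 6: 1 2 2 2 3 3 4 4 5 6
  row 7: 1 2 3 3 4 4 5 5 6 7
  row 8: 1 2 3 4 5 5 6 6 7 8
  row 9: 1 2 3 4 5 6 7 7 8 9
  row 10: 1 2 3 4 5 6 7 8 9 10

giving w = (7, 10, 9, 5, 2, 1, 3, 4, 6, 8) via Δ²R.

ℓ(w)=26; the 5 essential cells (i,j,r):

[(2, 9, 1), (3, 6, 0), (3, 8, 1), (4, 4, 0), (5, 1, 0)]


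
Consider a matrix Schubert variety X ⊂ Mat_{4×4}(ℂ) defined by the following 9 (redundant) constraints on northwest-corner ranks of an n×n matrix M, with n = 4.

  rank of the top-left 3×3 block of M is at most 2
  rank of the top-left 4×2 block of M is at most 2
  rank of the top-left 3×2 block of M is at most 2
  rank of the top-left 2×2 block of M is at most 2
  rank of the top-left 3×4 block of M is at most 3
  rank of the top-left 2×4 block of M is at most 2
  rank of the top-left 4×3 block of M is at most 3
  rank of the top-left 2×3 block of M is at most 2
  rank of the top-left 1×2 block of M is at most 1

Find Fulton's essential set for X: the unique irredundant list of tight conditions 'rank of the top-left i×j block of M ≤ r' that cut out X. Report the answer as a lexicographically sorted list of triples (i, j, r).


Computing R[i][j] = min implied NW-rank bound (n=4, 9 conditions):

  i=1: 1, 1, 1, 1
  i=2: 1, 2, 2, 2
  i=3: 1, 2, 2, 3
  i=4: 1, 2, 3, 4

the unique w with this rank table is (1, 2, 4, 3).

D(w) has 1 cell with 1 SE-corner; essential set:

[(3, 3, 2)]


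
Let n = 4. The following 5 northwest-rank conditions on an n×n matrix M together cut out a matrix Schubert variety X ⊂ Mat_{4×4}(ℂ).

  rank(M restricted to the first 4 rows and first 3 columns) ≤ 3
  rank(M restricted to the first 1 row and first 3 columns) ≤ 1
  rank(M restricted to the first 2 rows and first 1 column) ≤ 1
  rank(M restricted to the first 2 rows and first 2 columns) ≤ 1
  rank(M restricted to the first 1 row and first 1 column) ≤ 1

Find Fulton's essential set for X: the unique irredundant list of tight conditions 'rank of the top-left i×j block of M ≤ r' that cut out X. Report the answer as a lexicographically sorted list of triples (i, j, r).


Computing R[i][j] = min implied NW-rank bound (n=4, 5 conditions):

  i=1: 1, 1, 1, 1
  i=2: 1, 1, 2, 2
  i=3: 1, 2, 3, 3
  i=4: 1, 2, 3, 4

reading off 1-entries of Δ²R: w = (1, 3, 2, 4).

1 SE-corner of the 1-cell Rothe diagram gives Ess(w):

[(2, 2, 1)]


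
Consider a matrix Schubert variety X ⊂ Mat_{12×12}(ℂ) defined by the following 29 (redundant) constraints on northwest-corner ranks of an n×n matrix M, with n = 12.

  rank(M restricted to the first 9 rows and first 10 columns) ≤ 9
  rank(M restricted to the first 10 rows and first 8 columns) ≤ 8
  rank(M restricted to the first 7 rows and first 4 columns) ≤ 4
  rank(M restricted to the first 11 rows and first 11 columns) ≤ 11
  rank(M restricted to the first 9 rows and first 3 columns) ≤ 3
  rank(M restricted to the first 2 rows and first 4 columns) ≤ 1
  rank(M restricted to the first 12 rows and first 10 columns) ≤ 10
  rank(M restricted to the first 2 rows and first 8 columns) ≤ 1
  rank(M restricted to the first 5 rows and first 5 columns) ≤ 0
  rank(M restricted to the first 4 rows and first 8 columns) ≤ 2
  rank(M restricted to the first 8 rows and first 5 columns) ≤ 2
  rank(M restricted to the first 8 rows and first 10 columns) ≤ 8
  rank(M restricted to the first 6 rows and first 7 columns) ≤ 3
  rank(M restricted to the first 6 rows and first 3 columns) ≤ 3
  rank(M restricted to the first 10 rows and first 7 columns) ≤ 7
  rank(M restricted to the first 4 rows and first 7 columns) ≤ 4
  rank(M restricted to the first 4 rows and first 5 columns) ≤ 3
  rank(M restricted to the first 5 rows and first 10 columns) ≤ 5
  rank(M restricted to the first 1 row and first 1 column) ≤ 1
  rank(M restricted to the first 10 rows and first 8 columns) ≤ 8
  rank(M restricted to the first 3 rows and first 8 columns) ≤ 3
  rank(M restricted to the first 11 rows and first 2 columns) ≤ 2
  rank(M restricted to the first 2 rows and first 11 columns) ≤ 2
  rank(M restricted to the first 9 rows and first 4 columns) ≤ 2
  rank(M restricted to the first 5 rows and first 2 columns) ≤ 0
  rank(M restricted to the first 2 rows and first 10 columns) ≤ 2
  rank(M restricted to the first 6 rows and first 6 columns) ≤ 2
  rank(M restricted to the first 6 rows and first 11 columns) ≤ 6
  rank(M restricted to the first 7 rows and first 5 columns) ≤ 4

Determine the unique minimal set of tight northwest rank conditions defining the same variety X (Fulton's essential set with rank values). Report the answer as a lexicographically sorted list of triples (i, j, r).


Reconstructing r_w from the 29 given conditions:

  row 1: 0  0  0  0  0  1  1  1  1  1  1  1
  row 2: 0  0  0  0  0  1  1  1  2  2  2  2
  row 3: 0  0  0  0  0  1  2  2  3  3  3  3
  row 4: 0  0  0  0  0  1  2  2  3  4  4  4
  row 5: 0  0  0  0  0  1  2  3  4  5  5  5
  row 6: 1  1  1  1  1  2  3  4  5  6  6  6
  row 7: 1  2  2  2  2  3  4  5  6  7  7  7
  row 8: 1  2  2  2  2  3  4  5  6  7  8  8
  row 9: 1  2  2  2  3  4  5  6  7  8  9  9
  row 10: 1  2  3  3  4  5  6  7  8  9  10  10
  row 11: 1  2  3  4  5  6  7  8  9  10  11  11
  row 12: 1  2  3  4  5  6  7  8  9  10  11  12

second differences of R give the permutation w = (6, 9, 7, 10, 8, 1, 2, 11, 5, 3, 4, 12).

Fulton essential set (5 of the 33 Rothe cells):

[(2, 8, 1), (4, 8, 2), (5, 5, 0), (8, 5, 2), (9, 4, 2)]


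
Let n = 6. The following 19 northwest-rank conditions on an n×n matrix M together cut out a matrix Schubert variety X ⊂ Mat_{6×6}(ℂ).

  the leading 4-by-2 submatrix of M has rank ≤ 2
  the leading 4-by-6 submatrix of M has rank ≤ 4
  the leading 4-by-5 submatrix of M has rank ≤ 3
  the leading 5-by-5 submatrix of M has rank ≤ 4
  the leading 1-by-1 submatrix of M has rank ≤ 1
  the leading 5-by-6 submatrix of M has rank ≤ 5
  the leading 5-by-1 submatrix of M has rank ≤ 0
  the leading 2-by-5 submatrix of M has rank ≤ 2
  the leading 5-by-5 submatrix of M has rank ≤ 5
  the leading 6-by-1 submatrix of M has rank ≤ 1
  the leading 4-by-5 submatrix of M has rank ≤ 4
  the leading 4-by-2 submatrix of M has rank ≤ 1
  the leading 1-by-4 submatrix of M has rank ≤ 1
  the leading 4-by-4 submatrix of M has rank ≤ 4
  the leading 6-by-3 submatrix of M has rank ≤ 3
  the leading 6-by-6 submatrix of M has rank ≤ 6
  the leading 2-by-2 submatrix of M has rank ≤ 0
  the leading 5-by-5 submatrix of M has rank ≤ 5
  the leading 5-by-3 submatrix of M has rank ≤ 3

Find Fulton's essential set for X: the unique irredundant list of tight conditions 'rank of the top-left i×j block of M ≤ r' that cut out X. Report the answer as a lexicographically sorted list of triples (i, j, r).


The tightest implied rank at each (i,j), from the 19 conditions:

  row 1: 0, 0, 1, 1, 1, 1
  row 2: 0, 0, 1, 2, 2, 2
  row 3: 0, 1, 2, 3, 3, 3
  row 4: 0, 1, 2, 3, 3, 4
  row 5: 0, 1, 2, 3, 4, 5
  row 6: 1, 2, 3, 4, 5, 6

the unique w with this rank table is (3, 4, 2, 6, 5, 1).

Rothe diagram D(w) (8 cells), 3 SE-corners (essential conditions):

[(2, 2, 0), (4, 5, 3), (5, 1, 0)]


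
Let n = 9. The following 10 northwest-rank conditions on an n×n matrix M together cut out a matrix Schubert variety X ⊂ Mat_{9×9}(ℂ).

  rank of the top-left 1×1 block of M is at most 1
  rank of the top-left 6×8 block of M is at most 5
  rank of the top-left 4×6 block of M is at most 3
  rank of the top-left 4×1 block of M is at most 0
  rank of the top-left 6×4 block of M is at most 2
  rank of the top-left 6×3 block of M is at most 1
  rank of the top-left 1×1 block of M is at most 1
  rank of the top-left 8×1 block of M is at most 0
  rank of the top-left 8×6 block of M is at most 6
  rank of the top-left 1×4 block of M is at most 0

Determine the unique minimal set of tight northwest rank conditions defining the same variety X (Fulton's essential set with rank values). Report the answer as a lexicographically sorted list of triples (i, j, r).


Rank table r_w(9×9) implied by the 10 constraints:

  0 | 0 | 0 | 0 | 1 | 1 | 1 | 1 | 1
  0 | 1 | 1 | 1 | 2 | 2 | 2 | 2 | 2
  0 | 1 | 1 | 2 | 3 | 3 | 3 | 3 | 3
  0 | 1 | 1 | 2 | 3 | 3 | 4 | 4 | 4
  0 | 1 | 1 | 2 | 3 | 4 | 5 | 5 | 5
  0 | 1 | 1 | 2 | 3 | 4 | 5 | 5 | 6
  0 | 1 | 2 | 3 | 4 | 5 | 6 | 6 | 7
  0 | 1 | 2 | 3 | 4 | 5 | 6 | 7 | 8
  1 | 2 | 3 | 4 | 5 | 6 | 7 | 8 | 9

so w = (5, 2, 4, 7, 6, 9, 3, 8, 1).

Fulton essential set (5 of the 17 Rothe cells):

[(1, 4, 0), (4, 6, 3), (6, 3, 1), (6, 8, 5), (8, 1, 0)]


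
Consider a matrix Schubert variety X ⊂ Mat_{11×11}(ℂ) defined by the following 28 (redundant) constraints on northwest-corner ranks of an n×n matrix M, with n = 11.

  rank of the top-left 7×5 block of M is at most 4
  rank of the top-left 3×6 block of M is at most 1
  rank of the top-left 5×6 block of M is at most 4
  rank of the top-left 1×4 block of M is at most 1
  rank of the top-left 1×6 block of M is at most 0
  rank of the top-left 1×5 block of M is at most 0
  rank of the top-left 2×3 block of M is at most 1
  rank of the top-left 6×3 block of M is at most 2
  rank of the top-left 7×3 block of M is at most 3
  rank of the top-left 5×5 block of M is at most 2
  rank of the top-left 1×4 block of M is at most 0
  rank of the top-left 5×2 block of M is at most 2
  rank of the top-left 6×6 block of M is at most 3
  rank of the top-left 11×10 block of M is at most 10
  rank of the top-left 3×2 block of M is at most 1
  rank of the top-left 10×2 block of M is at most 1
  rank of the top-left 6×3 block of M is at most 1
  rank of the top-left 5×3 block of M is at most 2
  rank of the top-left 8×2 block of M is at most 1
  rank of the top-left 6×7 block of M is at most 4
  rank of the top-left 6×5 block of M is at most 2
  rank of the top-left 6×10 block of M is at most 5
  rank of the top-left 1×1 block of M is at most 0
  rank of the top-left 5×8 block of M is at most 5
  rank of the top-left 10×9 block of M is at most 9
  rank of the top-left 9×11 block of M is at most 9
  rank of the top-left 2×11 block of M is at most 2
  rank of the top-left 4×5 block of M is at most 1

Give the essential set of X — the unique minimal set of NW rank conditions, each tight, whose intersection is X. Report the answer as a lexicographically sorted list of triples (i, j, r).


Rank table r_w(11×11) implied by the 28 constraints:

  0, 0, 0, 0, 0, 0, 1, 1, 1, 1, 1
  1, 1, 1, 1, 1, 1, 2, 2, 2, 2, 2
  1, 1, 1, 1, 1, 1, 2, 3, 3, 3, 3
  1, 1, 1, 1, 1, 2, 3, 4, 4, 4, 4
  1, 1, 1, 2, 2, 3, 4, 5, 5, 5, 5
  1, 1, 1, 2, 2, 3, 4, 5, 5, 5, 6
  1, 1, 2, 3, 3, 4, 5, 6, 6, 6, 7
  1, 1, 2, 3, 4, 5, 6, 7, 7, 7, 8
  1, 1, 2, 3, 4, 5, 6, 7, 8, 8, 9
  1, 1, 2, 3, 4, 5, 6, 7, 8, 9, 10
  1, 2, 3, 4, 5, 6, 7, 8, 9, 10, 11

hence w(1..11) = (7, 1, 8, 6, 4, 11, 3, 5, 9, 10, 2).

D(w) has 26 cells with 7 SE-corners; essential set:

[(1, 6, 0), (3, 6, 1), (4, 5, 1), (6, 3, 1), (6, 5, 2), (6, 10, 5), (10, 2, 1)]


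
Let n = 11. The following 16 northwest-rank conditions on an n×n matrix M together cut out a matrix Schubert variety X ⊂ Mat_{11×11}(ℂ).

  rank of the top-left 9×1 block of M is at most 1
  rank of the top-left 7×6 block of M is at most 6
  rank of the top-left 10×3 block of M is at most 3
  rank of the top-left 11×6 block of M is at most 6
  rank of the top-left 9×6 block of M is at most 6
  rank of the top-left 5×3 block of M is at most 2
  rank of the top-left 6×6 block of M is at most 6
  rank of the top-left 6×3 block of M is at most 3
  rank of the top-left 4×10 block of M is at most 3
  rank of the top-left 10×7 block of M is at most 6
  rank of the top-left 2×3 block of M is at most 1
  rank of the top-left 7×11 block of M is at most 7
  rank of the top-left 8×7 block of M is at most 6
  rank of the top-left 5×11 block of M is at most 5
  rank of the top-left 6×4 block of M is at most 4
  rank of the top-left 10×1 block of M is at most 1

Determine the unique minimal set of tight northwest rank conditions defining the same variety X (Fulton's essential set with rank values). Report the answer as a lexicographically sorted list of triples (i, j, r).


Rank table r_w(11×11) implied by the 16 constraints:

  1 1 1 1 1 1 1 1 1 1 1
  1 1 1 2 2 2 2 2 2 2 2
  1 2 2 3 3 3 3 3 3 3 3
  1 2 2 3 3 3 3 3 3 3 4
  1 2 2 3 4 4 4 4 4 4 5
  1 2 3 4 5 5 5 5 5 5 6
  1 2 3 4 5 6 6 6 6 6 7
  1 2 3 4 5 6 6 7 7 7 8
  1 2 3 4 5 6 6 7 8 8 9
  1 2 3 4 5 6 6 7 8 9 10
  1 2 3 4 5 6 7 8 9 10 11

second differences of R give the permutation w = (1, 4, 2, 11, 5, 3, 6, 8, 9, 10, 7).

D(w) has 13 cells with 4 SE-corners; essential set:

[(2, 3, 1), (4, 10, 3), (5, 3, 2), (10, 7, 6)]


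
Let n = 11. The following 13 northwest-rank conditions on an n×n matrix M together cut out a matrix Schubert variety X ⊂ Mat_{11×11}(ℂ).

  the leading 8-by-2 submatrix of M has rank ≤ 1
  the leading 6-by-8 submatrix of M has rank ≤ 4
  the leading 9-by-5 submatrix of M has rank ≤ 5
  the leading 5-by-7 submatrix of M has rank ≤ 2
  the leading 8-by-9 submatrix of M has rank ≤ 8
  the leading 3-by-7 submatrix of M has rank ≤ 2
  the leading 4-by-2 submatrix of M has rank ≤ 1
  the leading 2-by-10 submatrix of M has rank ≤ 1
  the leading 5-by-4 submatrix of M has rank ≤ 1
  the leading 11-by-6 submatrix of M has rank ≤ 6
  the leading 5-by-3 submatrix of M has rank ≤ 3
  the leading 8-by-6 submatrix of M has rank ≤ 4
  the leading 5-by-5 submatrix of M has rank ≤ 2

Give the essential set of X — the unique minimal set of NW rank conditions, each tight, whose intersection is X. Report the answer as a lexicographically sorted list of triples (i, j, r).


Rank table r_w(11×11) implied by the 13 constraints:

  1 | 1 | 1 | 1 | 1 | 1 | 1 | 1 | 1 | 1 | 1
  1 | 1 | 1 | 1 | 1 | 1 | 1 | 1 | 1 | 1 | 2
  1 | 1 | 1 | 1 | 2 | 2 | 2 | 2 | 2 | 2 | 3
  1 | 1 | 1 | 1 | 2 | 2 | 2 | 3 | 3 | 3 | 4
  1 | 1 | 1 | 1 | 2 | 2 | 2 | 3 | 4 | 4 | 5
  1 | 1 | 2 | 2 | 3 | 3 | 3 | 4 | 5 | 5 | 6
  1 | 1 | 2 | 3 | 4 | 4 | 4 | 5 | 6 | 6 | 7
  1 | 1 | 2 | 3 | 4 | 4 | 5 | 6 | 7 | 7 | 8
  1 | 2 | 3 | 4 | 5 | 5 | 6 | 7 | 8 | 8 | 9
  1 | 2 | 3 | 4 | 5 | 6 | 7 | 8 | 9 | 9 | 10
  1 | 2 | 3 | 4 | 5 | 6 | 7 | 8 | 9 | 10 | 11

so w = (1, 11, 5, 8, 9, 3, 4, 7, 2, 6, 10).

D(w) has 26 cells with 5 SE-corners; essential set:

[(2, 10, 1), (5, 4, 1), (5, 7, 2), (8, 2, 1), (8, 6, 4)]


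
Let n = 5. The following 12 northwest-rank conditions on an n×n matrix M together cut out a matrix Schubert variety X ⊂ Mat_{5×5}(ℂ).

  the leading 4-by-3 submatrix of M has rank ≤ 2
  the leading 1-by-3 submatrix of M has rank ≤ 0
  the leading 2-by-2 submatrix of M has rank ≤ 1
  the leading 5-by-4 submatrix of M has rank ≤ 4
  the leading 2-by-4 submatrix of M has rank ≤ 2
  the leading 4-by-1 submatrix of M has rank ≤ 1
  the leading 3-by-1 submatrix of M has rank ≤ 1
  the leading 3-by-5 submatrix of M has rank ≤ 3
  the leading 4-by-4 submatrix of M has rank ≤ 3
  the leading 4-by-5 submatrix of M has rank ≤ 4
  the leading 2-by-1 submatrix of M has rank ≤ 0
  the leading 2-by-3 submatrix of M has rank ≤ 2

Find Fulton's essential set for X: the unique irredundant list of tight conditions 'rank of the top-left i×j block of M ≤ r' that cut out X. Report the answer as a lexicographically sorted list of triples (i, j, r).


Computing R[i][j] = min implied NW-rank bound (n=5, 12 conditions):

  row 1: 0  0  0  1  1
  row 2: 0  1  1  2  2
  row 3: 1  2  2  3  3
  row 4: 1  2  2  3  4
  row 5: 1  2  3  4  5

giving w = (4, 2, 1, 5, 3) via Δ²R.

D(w) has 5 cells with 3 SE-corners; essential set:

[(1, 3, 0), (2, 1, 0), (4, 3, 2)]


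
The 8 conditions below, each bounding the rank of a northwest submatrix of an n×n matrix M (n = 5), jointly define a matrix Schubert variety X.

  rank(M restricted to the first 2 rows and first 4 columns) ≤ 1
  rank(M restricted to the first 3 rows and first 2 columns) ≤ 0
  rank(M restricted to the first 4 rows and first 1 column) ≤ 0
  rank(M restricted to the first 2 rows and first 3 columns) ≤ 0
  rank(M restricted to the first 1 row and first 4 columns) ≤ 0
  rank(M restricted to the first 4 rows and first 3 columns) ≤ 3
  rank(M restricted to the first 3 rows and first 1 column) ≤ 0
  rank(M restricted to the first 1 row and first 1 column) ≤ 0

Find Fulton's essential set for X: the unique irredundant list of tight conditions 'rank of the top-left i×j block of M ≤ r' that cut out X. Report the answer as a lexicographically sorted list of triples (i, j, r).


Reconstructing r_w from the 8 given conditions:

  row 1: 0 | 0 | 0 | 0 | 1
  row 2: 0 | 0 | 0 | 1 | 2
  row 3: 0 | 0 | 1 | 2 | 3
  row 4: 0 | 1 | 2 | 3 | 4
  row 5: 1 | 2 | 3 | 4 | 5

giving w = (5, 4, 3, 2, 1) via Δ²R.

D(w) has 10 cells with 4 SE-corners; essential set:

[(1, 4, 0), (2, 3, 0), (3, 2, 0), (4, 1, 0)]


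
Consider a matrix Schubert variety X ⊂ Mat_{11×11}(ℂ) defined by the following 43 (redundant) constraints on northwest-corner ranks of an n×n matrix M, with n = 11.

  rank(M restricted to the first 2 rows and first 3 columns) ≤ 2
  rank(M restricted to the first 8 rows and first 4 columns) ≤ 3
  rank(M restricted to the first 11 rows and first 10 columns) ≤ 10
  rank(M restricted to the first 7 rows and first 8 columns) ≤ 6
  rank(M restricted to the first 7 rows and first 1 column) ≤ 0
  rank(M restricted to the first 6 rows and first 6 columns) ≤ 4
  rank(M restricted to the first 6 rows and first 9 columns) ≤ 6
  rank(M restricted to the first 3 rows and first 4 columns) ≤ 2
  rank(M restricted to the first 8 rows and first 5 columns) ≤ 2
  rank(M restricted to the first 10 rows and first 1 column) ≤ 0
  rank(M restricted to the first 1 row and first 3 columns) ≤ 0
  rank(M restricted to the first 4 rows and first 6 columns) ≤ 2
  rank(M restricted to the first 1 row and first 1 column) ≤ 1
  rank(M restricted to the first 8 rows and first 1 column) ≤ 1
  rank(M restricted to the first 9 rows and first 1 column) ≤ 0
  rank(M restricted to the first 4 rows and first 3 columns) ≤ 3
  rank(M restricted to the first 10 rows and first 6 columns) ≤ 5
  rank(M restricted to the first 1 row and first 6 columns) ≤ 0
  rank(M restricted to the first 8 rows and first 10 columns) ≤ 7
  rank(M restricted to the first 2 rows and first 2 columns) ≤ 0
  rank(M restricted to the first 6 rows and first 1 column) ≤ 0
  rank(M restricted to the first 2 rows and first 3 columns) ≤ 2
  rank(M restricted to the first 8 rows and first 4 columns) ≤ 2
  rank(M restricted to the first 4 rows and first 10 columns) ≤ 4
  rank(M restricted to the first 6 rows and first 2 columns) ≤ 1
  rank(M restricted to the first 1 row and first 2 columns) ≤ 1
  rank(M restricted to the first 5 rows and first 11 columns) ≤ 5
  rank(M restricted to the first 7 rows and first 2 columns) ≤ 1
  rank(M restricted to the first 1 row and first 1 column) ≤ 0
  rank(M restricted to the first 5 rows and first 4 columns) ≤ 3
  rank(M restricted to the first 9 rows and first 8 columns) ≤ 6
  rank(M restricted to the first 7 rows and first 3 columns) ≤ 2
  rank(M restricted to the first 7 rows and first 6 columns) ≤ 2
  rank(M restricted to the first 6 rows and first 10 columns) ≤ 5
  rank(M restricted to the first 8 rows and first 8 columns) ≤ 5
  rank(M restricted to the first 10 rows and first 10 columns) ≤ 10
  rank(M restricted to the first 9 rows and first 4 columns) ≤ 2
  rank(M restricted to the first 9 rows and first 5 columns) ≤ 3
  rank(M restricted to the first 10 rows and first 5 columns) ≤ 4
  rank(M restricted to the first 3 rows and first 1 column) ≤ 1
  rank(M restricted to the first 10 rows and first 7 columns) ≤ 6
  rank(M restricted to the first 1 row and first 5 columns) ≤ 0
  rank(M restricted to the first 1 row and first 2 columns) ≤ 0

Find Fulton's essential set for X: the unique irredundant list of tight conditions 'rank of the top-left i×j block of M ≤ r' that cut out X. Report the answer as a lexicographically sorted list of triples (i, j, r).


Reconstructing r_w from the 43 given conditions:

  i=1: 0, 0, 0, 0, 0, 0, 1, 1, 1, 1, 1
  i=2: 0, 0, 1, 1, 1, 1, 2, 2, 2, 2, 2
  i=3: 0, 1, 2, 2, 2, 2, 3, 3, 3, 3, 3
  i=4: 0, 1, 2, 2, 2, 2, 3, 4, 4, 4, 4
  i=5: 0, 1, 2, 2, 2, 2, 3, 4, 5, 5, 5
  i=6: 0, 1, 2, 2, 2, 2, 3, 4, 5, 5, 6
  i=7: 0, 1, 2, 2, 2, 2, 3, 4, 5, 6, 7
  i=8: 0, 1, 2, 2, 2, 3, 4, 5, 6, 7, 8
  i=9: 0, 1, 2, 2, 3, 4, 5, 6, 7, 8, 9
  i=10: 0, 1, 2, 3, 4, 5, 6, 7, 8, 9, 10
  i=11: 1, 2, 3, 4, 5, 6, 7, 8, 9, 10, 11

the unique w with this rank table is (7, 3, 2, 8, 9, 11, 10, 6, 5, 4, 1).

7 SE-corners of the 32-cell Rothe diagram give Ess(w):

[(1, 6, 0), (2, 2, 0), (6, 10, 5), (7, 6, 2), (8, 5, 2), (9, 4, 2), (10, 1, 0)]


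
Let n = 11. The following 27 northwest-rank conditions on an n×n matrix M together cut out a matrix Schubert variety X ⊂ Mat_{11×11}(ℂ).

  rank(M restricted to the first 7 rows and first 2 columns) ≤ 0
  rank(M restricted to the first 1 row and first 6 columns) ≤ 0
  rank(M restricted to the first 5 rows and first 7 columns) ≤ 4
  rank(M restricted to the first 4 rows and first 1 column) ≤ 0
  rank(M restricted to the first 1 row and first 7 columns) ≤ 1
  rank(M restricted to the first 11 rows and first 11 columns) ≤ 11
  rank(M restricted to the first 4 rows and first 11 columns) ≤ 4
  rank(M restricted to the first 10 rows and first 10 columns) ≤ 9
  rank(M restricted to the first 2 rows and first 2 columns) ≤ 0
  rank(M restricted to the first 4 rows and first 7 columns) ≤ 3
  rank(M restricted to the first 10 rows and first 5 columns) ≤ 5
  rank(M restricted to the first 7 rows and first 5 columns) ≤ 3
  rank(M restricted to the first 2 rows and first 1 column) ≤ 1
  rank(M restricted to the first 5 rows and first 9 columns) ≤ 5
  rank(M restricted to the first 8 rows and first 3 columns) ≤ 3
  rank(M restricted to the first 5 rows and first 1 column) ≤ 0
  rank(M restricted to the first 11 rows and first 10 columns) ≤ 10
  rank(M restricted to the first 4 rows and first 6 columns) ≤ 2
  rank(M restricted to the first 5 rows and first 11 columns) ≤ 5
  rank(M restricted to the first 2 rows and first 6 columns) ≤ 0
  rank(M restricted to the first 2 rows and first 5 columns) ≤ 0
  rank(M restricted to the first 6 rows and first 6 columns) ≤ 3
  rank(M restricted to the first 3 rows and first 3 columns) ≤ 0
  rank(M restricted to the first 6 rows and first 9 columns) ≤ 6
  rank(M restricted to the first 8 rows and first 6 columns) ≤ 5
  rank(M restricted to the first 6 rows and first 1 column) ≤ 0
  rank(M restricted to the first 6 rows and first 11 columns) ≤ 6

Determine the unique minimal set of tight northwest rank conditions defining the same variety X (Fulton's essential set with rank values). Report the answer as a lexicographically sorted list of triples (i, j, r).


Reconstructing r_w from the 27 given conditions:

  i=1: 0, 0, 0, 0, 0, 0, 1, 1, 1, 1, 1
  i=2: 0, 0, 0, 0, 0, 0, 1, 2, 2, 2, 2
  i=3: 0, 0, 0, 1, 1, 1, 2, 3, 3, 3, 3
  i=4: 0, 0, 1, 2, 2, 2, 3, 4, 4, 4, 4
  i=5: 0, 0, 1, 2, 3, 3, 4, 5, 5, 5, 5
  i=6: 0, 0, 1, 2, 3, 3, 4, 5, 6, 6, 6
  i=7: 0, 0, 1, 2, 3, 4, 5, 6, 7, 7, 7
  i=8: 1, 1, 2, 3, 4, 5, 6, 7, 8, 8, 8
  i=9: 1, 2, 3, 4, 5, 6, 7, 8, 9, 9, 9
  i=10: 1, 2, 3, 4, 5, 6, 7, 8, 9, 9, 10
  i=11: 1, 2, 3, 4, 5, 6, 7, 8, 9, 10, 11

so w = (7, 8, 4, 3, 5, 9, 6, 1, 2, 11, 10).

Fulton essential set (5 of the 25 Rothe cells):

[(2, 6, 0), (3, 3, 0), (6, 6, 3), (7, 2, 0), (10, 10, 9)]


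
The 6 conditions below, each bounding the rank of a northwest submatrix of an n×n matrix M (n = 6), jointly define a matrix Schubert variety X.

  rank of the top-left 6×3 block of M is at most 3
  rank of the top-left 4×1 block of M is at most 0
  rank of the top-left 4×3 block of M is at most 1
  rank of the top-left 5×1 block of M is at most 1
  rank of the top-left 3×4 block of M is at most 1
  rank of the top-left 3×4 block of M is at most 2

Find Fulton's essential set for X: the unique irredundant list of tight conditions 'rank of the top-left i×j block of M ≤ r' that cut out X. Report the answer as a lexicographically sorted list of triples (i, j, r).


Recovering R(i,j) via the rank-extension bound from the 6 conditions:

  i=1: 0 | 1 | 1 | 1 | 1 | 1
  i=2: 0 | 1 | 1 | 1 | 2 | 2
  i=3: 0 | 1 | 1 | 1 | 2 | 3
  i=4: 0 | 1 | 1 | 2 | 3 | 4
  i=5: 1 | 2 | 2 | 3 | 4 | 5
  i=6: 1 | 2 | 3 | 4 | 5 | 6

hence w(1..6) = (2, 5, 6, 4, 1, 3).

3 SE-corners of the 9-cell Rothe diagram give Ess(w):

[(3, 4, 1), (4, 1, 0), (4, 3, 1)]


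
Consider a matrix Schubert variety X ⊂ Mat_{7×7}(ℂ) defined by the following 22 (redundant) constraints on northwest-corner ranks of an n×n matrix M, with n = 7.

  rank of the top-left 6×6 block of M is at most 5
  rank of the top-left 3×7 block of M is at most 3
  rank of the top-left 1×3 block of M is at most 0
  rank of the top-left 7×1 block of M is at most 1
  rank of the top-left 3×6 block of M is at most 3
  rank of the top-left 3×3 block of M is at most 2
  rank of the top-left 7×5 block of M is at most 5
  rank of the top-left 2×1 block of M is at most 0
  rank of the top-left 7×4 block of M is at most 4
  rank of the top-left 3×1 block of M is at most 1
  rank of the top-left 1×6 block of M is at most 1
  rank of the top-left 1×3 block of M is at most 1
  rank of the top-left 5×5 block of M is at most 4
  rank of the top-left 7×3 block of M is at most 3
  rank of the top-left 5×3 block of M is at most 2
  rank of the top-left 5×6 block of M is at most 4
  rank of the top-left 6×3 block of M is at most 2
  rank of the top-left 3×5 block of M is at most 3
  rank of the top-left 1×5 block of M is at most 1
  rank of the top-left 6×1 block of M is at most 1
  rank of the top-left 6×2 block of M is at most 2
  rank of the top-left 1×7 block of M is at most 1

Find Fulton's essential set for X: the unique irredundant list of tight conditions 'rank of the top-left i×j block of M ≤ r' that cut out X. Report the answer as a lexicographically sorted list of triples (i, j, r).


Reconstructing r_w from the 22 given conditions:

  i=1: 0 | 0 | 0 | 1 | 1 | 1 | 1
  i=2: 0 | 1 | 1 | 2 | 2 | 2 | 2
  i=3: 1 | 2 | 2 | 3 | 3 | 3 | 3
  i=4: 1 | 2 | 2 | 3 | 4 | 4 | 4
  i=5: 1 | 2 | 2 | 3 | 4 | 4 | 5
  i=6: 1 | 2 | 2 | 3 | 4 | 5 | 6
  i=7: 1 | 2 | 3 | 4 | 5 | 6 | 7

second differences of R give the permutation w = (4, 2, 1, 5, 7, 6, 3).

Rothe diagram D(w) (8 cells), 4 SE-corners (essential conditions):

[(1, 3, 0), (2, 1, 0), (5, 6, 4), (6, 3, 2)]


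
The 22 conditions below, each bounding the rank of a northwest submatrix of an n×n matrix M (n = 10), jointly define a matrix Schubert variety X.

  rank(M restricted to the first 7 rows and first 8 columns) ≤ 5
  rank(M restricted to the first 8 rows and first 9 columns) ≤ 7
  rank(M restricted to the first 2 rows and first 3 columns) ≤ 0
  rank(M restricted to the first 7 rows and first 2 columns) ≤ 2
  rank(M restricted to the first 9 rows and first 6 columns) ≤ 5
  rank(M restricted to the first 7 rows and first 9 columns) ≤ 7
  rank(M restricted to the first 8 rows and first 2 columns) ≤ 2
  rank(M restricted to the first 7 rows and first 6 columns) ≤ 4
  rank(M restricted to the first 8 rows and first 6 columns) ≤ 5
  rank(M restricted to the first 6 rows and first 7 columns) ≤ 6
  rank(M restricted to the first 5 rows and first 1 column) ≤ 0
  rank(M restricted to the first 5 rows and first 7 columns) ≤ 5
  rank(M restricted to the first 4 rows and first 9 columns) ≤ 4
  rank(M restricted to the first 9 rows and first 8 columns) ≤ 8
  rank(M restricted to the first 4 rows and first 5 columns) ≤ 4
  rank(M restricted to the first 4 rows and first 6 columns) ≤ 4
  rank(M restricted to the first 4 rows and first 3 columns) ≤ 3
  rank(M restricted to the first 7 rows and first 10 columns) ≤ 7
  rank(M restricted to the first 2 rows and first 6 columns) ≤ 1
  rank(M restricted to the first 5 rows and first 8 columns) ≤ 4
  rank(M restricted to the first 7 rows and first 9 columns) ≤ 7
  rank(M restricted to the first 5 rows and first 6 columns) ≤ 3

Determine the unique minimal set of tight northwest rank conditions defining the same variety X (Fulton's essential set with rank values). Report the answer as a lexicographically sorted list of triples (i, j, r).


Reconstructing r_w from the 22 given conditions:

  i=1: 0 | 0 | 0 | 1 | 1 | 1 | 1 | 1 | 1 | 1
  i=2: 0 | 0 | 0 | 1 | 1 | 1 | 2 | 2 | 2 | 2
  i=3: 0 | 1 | 1 | 2 | 2 | 2 | 3 | 3 | 3 | 3
  i=4: 0 | 1 | 2 | 3 | 3 | 3 | 4 | 4 | 4 | 4
  i=5: 0 | 1 | 2 | 3 | 3 | 3 | 4 | 4 | 5 | 5
  i=6: 1 | 2 | 3 | 4 | 4 | 4 | 5 | 5 | 6 | 6
  i=7: 1 | 2 | 3 | 4 | 4 | 4 | 5 | 5 | 6 | 7
  i=8: 1 | 2 | 3 | 4 | 5 | 5 | 6 | 6 | 7 | 8
  i=9: 1 | 2 | 3 | 4 | 5 | 5 | 6 | 7 | 8 | 9
  i=10: 1 | 2 | 3 | 4 | 5 | 6 | 7 | 8 | 9 | 10

second differences of R give the permutation w = (4, 7, 2, 3, 9, 1, 10, 5, 8, 6).

ℓ(w)=18; the 8 essential cells (i,j,r):

[(2, 3, 0), (2, 6, 1), (5, 1, 0), (5, 6, 3), (5, 8, 4), (7, 6, 4), (7, 8, 5), (9, 6, 5)]


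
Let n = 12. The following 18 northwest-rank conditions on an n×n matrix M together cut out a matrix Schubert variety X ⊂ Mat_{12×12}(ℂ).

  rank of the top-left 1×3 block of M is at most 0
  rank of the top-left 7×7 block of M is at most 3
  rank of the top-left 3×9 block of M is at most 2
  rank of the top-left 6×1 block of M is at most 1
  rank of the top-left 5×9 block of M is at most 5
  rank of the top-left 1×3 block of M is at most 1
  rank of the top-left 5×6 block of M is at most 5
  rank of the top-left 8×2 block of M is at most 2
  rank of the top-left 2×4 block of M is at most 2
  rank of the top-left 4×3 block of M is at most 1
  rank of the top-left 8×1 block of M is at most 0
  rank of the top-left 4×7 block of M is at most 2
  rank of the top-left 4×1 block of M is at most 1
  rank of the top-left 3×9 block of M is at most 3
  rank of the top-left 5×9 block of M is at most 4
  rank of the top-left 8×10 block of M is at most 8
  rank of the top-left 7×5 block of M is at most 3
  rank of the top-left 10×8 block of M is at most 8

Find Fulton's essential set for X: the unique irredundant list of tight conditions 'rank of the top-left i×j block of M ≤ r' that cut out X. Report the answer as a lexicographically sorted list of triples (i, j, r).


Reconstructing r_w from the 18 given conditions:

  0  0  0  1  1  1  1  1  1  1  1  1
  0  1  1  2  2  2  2  2  2  2  2  2
  0  1  1  2  2  2  2  2  2  3  3  3
  0  1  1  2  2  2  2  3  3  4  4  4
  0  1  2  3  3  3  3  4  4  5  5  5
  0  1  2  3  3  3  3  4  5  6  6  6
  0  1  2  3  3  3  3  4  5  6  7  7
  0  1  2  3  4  4  4  5  6  7  8  8
  1  2  3  4  5  5  5  6  7  8  9  9
  1  2  3  4  5  6  6  7  8  9  10  10
  1  2  3  4  5  6  7  8  9  10  11  11
  1  2  3  4  5  6  7  8  9  10  11  12

so w = (4, 2, 10, 8, 3, 9, 11, 5, 1, 6, 7, 12).

|D(w)|=26, |Ess(w)|=6:

[(1, 3, 0), (3, 9, 2), (4, 3, 1), (4, 7, 2), (7, 7, 3), (8, 1, 0)]


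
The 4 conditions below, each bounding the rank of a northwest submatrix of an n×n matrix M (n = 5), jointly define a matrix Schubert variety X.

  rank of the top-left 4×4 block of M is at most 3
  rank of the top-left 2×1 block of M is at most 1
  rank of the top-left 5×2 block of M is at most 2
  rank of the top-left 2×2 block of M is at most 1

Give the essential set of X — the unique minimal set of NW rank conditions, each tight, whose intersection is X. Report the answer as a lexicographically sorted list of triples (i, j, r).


Reconstructing r_w from the 4 given conditions:

  R[1]: 1  1  1  1  1
  R[2]: 1  1  2  2  2
  R[3]: 1  2  3  3  3
  R[4]: 1  2  3  3  4
  R[5]: 1  2  3  4  5

hence w(1..5) = (1, 3, 2, 5, 4).

|D(w)|=2, |Ess(w)|=2:

[(2, 2, 1), (4, 4, 3)]


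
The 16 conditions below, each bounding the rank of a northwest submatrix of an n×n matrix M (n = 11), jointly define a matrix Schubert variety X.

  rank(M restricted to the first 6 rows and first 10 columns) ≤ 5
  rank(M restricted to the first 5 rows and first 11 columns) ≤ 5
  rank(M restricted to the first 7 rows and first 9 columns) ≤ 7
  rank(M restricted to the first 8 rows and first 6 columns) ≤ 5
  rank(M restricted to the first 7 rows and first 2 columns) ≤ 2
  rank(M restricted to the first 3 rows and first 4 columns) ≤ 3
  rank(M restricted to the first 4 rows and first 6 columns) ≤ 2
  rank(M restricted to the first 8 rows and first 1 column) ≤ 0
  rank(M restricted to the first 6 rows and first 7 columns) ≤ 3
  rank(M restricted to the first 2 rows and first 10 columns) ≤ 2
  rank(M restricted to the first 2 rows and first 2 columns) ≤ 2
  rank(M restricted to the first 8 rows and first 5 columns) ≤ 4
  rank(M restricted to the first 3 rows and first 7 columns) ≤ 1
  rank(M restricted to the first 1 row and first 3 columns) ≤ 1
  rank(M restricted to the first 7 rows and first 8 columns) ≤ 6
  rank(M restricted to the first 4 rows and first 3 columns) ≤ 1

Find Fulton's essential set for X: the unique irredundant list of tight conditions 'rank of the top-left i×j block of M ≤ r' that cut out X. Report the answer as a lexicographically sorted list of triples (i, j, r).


Propagating the 16 rank bounds to every northwest block:

  R[1]: 0 1 1 1 1 1 1 1 1 1 1
  R[2]: 0 1 1 1 1 1 1 2 2 2 2
  R[3]: 0 1 1 1 1 1 1 2 3 3 3
  R[4]: 0 1 1 2 2 2 2 3 4 4 4
  R[5]: 0 1 2 3 3 3 3 4 5 5 5
  R[6]: 0 1 2 3 3 3 3 4 5 5 6
  R[7]: 0 1 2 3 4 4 4 5 6 6 7
  R[8]: 0 1 2 3 4 5 5 6 7 7 8
  R[9]: 1 2 3 4 5 6 6 7 8 8 9
  R[10]: 1 2 3 4 5 6 7 8 9 9 10
  R[11]: 1 2 3 4 5 6 7 8 9 10 11

second differences of R give the permutation w = (2, 8, 9, 4, 3, 11, 5, 6, 1, 7, 10).

5 SE-corners of the 23-cell Rothe diagram give Ess(w):

[(3, 7, 1), (4, 3, 1), (6, 7, 3), (6, 10, 5), (8, 1, 0)]


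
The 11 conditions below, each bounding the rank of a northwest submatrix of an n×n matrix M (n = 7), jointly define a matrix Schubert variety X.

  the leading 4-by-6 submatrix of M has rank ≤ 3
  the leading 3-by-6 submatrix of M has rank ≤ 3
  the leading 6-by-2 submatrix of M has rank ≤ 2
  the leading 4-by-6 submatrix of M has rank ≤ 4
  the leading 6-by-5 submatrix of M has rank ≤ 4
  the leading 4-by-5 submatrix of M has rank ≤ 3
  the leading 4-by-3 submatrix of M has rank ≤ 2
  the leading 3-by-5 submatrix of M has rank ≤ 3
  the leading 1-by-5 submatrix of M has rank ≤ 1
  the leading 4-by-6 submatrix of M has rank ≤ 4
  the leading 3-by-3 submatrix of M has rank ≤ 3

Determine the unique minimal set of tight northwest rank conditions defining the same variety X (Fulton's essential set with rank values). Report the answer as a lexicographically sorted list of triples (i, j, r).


The tightest implied rank at each (i,j), from the 11 conditions:

  i=1: 1 | 1 | 1 | 1 | 1 | 1 | 1
  i=2: 1 | 2 | 2 | 2 | 2 | 2 | 2
  i=3: 1 | 2 | 2 | 3 | 3 | 3 | 3
  i=4: 1 | 2 | 2 | 3 | 3 | 3 | 4
  i=5: 1 | 2 | 3 | 4 | 4 | 4 | 5
  i=6: 1 | 2 | 3 | 4 | 4 | 5 | 6
  i=7: 1 | 2 | 3 | 4 | 5 | 6 | 7

giving w = (1, 2, 4, 7, 3, 6, 5) via Δ²R.

|D(w)|=5, |Ess(w)|=3:

[(4, 3, 2), (4, 6, 3), (6, 5, 4)]


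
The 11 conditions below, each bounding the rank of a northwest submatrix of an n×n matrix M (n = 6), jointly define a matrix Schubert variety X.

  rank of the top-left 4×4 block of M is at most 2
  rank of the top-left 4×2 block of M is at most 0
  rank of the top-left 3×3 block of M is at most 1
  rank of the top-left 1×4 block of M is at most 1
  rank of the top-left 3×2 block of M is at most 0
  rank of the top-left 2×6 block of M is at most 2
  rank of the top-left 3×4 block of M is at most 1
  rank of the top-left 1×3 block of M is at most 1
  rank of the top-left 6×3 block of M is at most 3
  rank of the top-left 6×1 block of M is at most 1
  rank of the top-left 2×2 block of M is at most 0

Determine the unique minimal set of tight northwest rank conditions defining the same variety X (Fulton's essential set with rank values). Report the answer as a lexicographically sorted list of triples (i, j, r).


Propagating the 11 rank bounds to every northwest block:

  row 1: 0, 0, 1, 1, 1, 1
  row 2: 0, 0, 1, 1, 2, 2
  row 3: 0, 0, 1, 1, 2, 3
  row 4: 0, 0, 1, 2, 3, 4
  row 5: 1, 1, 2, 3, 4, 5
  row 6: 1, 2, 3, 4, 5, 6

second differences of R give the permutation w = (3, 5, 6, 4, 1, 2).

Fulton essential set (2 of the 10 Rothe cells):

[(3, 4, 1), (4, 2, 0)]
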